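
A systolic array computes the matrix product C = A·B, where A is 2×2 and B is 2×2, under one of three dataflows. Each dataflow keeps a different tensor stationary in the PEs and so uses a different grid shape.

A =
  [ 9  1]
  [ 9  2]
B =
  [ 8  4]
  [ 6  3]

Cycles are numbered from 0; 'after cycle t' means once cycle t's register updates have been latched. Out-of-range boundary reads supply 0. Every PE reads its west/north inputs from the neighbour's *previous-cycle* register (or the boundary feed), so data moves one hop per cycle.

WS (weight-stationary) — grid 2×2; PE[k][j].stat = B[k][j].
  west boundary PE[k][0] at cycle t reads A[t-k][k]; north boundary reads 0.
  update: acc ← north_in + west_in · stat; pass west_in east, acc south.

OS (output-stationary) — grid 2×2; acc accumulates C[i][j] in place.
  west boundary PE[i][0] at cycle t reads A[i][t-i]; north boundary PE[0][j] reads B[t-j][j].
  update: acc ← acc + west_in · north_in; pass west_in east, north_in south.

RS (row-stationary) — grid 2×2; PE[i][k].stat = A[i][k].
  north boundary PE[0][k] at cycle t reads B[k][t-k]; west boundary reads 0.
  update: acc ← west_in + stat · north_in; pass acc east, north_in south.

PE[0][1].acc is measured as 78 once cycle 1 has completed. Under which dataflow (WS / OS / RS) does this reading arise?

dataflow = RS

Under WS (2×2), PE[0][1]:
  0: (0,1).acc=0  regs=<0,0>
  1: (0,1).acc=36  regs=<9,36>
Under OS (2×2), PE[0][1]:
  0: (0,1).acc=0  regs=<0,0>
  1: (0,1).acc=36  regs=<9,4>
Under RS (2×2), PE[0][1]:
  0: (0,1).acc=0  regs=<0,0>
  1: (0,1).acc=78  regs=<78,6>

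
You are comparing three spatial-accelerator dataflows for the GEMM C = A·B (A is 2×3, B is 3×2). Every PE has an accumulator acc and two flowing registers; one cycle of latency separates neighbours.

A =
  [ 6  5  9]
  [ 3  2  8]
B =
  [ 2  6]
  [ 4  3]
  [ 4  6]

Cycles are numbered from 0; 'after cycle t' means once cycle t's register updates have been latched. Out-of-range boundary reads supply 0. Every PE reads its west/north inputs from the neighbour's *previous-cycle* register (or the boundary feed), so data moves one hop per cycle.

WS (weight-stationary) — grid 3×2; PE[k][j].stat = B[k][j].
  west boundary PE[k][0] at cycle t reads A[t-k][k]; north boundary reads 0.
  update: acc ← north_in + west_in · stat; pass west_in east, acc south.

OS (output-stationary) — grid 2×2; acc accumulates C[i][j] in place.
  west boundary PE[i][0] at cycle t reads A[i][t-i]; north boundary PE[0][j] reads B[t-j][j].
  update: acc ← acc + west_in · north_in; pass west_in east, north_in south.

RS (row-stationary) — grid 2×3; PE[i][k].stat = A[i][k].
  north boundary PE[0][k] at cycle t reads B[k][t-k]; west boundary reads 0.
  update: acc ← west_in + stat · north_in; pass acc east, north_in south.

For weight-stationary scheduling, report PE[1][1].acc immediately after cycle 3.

WS 3×2: PE[1][1] cycle-by-cycle (with neighbour feeds):
  0: (0,1).acc=0  regs=<0,0>
  0: (1,0).acc=0  regs=<0,0>
  0: (1,1).acc=0  regs=<0,0>
  1: (0,1).acc=36  regs=<6,36>
  1: (1,0).acc=32  regs=<5,32>
  1: (1,1).acc=0  regs=<0,0>
  2: (0,1).acc=18  regs=<3,18>
  2: (1,0).acc=14  regs=<2,14>
  2: (1,1).acc=51  regs=<5,51>
  3: (0,1).acc=0  regs=<0,0>
  3: (1,0).acc=0  regs=<0,0>
  3: (1,1).acc=24  regs=<2,24>

PE[1][1].acc = 24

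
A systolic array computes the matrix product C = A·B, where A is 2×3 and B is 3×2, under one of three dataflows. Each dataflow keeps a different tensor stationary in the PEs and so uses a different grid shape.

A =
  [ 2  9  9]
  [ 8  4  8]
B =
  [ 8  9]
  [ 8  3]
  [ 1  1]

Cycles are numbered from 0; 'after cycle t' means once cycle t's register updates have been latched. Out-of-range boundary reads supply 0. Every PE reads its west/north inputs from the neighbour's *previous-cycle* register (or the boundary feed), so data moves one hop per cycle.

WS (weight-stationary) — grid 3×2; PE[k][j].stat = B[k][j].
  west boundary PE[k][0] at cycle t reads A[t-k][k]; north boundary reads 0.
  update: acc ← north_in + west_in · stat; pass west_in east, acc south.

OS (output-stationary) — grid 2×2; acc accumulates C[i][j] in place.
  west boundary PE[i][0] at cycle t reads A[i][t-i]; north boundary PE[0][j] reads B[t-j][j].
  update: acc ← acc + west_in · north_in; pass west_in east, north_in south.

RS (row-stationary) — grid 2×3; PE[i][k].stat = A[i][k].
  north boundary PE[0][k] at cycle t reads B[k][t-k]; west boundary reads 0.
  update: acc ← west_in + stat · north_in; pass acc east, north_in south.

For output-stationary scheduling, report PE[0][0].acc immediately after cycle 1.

OS (2×2). Following PE[0][0] plus its west/north inputs:
  step 0 · PE0,0: acc=16; fwd→2 fwd↓8
  step 1 · PE0,0: acc=88; fwd→9 fwd↓8

PE[0][0].acc = 88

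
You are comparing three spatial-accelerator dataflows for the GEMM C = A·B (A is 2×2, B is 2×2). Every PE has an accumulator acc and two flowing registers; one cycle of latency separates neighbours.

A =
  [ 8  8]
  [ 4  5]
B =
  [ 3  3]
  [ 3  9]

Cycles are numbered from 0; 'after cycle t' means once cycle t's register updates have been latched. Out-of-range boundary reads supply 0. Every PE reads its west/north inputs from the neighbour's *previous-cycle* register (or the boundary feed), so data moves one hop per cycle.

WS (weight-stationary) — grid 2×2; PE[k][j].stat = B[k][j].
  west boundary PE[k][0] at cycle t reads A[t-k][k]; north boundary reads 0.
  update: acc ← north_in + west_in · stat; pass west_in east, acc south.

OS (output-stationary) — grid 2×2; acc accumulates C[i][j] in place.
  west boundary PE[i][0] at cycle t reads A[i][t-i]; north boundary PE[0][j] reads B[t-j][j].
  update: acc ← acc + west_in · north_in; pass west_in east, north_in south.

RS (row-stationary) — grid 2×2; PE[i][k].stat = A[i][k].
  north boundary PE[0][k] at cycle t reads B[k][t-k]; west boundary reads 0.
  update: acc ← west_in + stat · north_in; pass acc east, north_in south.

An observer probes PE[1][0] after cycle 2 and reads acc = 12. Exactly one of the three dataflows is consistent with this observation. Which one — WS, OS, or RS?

dataflow = RS

— WS: 2×2; PE[1][0] trace:
  0: (1,0).acc=0  regs=<0,0>
  1: (1,0).acc=48  regs=<8,48>
  2: (1,0).acc=27  regs=<5,27>
— OS: 2×2; PE[1][0] trace:
  0: (1,0).acc=0  regs=<0,0>
  1: (1,0).acc=12  regs=<4,3>
  2: (1,0).acc=27  regs=<5,3>
— RS: 2×2; PE[1][0] trace:
  0: (1,0).acc=0  regs=<0,0>
  1: (1,0).acc=12  regs=<12,3>
  2: (1,0).acc=12  regs=<12,3>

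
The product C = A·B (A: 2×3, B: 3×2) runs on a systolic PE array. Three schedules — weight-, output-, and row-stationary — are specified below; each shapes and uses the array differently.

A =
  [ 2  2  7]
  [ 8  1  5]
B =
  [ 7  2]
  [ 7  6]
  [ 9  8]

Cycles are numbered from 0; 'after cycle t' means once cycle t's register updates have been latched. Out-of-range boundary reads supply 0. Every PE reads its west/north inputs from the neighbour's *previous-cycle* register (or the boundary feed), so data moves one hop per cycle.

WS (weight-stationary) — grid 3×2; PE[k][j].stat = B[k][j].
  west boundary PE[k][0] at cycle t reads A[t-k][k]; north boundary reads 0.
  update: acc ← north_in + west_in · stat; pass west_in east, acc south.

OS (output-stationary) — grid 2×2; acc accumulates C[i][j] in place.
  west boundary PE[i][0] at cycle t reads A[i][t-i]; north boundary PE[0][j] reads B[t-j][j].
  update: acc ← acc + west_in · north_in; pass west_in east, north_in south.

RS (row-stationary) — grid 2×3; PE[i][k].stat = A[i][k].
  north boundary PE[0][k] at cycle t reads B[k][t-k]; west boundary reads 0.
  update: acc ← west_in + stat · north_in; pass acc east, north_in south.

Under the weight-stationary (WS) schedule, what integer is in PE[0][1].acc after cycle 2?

PE[0][1].acc = 16

Tracing WS — 3×2 array, target PE[0][1]:
  c0 r0c0: 14 / 2 / 14
  c0 r0c1: 0 / 0 / 0
  c1 r0c0: 56 / 8 / 56
  c1 r0c1: 4 / 2 / 4
  c2 r0c0: 0 / 0 / 0
  c2 r0c1: 16 / 8 / 16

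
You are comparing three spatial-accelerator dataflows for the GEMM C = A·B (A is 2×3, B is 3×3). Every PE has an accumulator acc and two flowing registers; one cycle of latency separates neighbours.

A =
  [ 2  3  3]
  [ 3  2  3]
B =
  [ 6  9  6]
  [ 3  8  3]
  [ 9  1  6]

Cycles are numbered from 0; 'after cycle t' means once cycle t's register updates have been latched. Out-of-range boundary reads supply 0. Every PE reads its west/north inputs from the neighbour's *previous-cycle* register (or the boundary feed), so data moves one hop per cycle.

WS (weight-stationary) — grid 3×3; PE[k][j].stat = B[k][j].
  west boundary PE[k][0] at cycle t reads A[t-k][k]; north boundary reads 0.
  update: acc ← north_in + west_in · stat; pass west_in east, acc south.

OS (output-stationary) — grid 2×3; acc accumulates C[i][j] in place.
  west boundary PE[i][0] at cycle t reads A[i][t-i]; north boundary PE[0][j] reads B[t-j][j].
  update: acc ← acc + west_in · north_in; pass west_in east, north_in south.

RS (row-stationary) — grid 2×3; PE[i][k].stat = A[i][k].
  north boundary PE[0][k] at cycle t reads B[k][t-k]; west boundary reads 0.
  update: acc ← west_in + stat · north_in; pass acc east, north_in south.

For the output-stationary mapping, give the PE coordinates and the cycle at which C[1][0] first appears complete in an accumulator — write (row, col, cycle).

OS: C[1][0] accumulates in PE[1][0]:
  0: (1,0).acc=0  regs=<0,0>
  1: (1,0).acc=18  regs=<3,6>
  2: (1,0).acc=24  regs=<2,3>
  3: (1,0).acc=51  regs=<3,9>

(row, col, cycle) = (1, 0, 3)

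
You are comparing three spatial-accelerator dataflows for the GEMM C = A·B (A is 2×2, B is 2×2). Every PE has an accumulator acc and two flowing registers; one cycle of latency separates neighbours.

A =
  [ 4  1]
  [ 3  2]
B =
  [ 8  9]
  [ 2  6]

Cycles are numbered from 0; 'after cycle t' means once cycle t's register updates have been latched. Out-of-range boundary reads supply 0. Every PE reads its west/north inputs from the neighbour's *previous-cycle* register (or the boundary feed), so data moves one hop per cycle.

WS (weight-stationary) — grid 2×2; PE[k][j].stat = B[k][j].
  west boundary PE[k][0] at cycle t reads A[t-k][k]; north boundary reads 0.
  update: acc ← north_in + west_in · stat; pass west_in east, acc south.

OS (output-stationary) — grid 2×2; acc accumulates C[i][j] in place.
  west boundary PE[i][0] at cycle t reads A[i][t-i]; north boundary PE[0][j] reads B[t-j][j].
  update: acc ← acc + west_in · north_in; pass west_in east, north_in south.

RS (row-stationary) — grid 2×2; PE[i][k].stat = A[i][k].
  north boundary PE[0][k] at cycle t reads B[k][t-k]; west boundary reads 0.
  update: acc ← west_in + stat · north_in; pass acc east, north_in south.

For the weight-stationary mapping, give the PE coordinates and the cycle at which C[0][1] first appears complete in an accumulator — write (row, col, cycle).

WS: C[0][1] accumulates in PE[1][1]:
  [0] (1,1) acc=0 (h:0 v:0)
  [1] (1,1) acc=0 (h:0 v:0)
  [2] (1,1) acc=42 (h:1 v:42)

(row, col, cycle) = (1, 1, 2)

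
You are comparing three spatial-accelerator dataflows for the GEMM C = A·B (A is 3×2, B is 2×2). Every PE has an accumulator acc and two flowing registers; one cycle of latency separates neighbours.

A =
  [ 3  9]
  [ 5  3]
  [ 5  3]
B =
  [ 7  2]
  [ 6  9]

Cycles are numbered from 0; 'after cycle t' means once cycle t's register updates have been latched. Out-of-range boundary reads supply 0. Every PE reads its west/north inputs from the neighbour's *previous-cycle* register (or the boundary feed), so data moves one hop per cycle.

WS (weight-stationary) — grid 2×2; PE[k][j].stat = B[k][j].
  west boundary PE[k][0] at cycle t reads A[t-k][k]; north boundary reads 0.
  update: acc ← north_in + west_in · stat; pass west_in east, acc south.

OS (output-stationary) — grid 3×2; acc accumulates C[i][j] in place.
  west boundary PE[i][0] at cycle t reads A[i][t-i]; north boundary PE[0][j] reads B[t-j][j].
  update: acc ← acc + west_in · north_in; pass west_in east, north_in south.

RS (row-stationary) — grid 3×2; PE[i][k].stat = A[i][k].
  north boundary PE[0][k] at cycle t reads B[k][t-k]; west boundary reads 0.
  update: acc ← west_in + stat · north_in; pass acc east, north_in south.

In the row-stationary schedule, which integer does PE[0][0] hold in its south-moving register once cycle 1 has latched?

RS on a 3×2 grid — tracing PE[0][0] and its feeders:
  [0] (0,0) acc=21 (h:21 v:7)
  [1] (0,0) acc=6 (h:6 v:2)

register = 2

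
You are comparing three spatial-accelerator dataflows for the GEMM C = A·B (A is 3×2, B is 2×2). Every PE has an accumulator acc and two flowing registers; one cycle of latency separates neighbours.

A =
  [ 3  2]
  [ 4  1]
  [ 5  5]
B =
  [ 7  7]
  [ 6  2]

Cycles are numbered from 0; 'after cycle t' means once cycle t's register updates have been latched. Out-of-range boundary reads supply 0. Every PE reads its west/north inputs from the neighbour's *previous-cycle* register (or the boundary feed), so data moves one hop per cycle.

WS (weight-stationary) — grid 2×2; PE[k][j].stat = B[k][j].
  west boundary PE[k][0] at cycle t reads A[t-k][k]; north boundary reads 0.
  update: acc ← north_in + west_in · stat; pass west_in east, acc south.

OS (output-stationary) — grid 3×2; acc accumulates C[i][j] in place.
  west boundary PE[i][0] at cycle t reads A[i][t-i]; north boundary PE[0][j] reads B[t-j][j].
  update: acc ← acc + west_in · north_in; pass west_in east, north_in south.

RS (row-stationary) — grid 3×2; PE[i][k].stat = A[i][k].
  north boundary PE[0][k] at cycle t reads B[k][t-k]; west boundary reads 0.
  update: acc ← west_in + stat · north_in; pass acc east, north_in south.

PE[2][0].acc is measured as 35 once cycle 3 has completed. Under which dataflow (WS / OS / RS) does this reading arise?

dataflow = RS

— WS: 2×2 array has no PE[2][0].
— OS: 3×2; PE[2][0] trace:
  after 0 — PE[2][0] acc=0, pass-E 0, pass-S 0
  after 1 — PE[2][0] acc=0, pass-E 0, pass-S 0
  after 2 — PE[2][0] acc=35, pass-E 5, pass-S 7
  after 3 — PE[2][0] acc=65, pass-E 5, pass-S 6
— RS: 3×2; PE[2][0] trace:
  after 0 — PE[2][0] acc=0, pass-E 0, pass-S 0
  after 1 — PE[2][0] acc=0, pass-E 0, pass-S 0
  after 2 — PE[2][0] acc=35, pass-E 35, pass-S 7
  after 3 — PE[2][0] acc=35, pass-E 35, pass-S 7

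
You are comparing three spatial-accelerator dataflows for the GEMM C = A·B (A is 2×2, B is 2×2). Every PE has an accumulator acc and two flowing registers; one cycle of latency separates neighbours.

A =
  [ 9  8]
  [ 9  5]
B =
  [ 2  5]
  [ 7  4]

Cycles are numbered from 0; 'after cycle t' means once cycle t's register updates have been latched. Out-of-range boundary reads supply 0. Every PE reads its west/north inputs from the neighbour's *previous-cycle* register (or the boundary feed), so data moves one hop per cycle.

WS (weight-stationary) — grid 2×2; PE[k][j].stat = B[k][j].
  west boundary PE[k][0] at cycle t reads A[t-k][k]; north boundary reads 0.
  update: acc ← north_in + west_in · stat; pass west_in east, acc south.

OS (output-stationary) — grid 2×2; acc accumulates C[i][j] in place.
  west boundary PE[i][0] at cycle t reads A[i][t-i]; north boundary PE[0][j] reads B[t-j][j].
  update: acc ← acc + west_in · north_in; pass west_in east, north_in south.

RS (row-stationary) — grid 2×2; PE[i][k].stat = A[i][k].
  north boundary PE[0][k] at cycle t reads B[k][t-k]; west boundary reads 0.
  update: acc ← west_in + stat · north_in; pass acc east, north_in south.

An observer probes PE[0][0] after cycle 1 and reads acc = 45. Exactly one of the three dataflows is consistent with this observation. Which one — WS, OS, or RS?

Under WS (2×2), PE[0][0]:
  @0  [0,0]  acc 18  |  →9  ↓18
  @1  [0,0]  acc 18  |  →9  ↓18
Under OS (2×2), PE[0][0]:
  @0  [0,0]  acc 18  |  →9  ↓2
  @1  [0,0]  acc 74  |  →8  ↓7
Under RS (2×2), PE[0][0]:
  @0  [0,0]  acc 18  |  →18  ↓2
  @1  [0,0]  acc 45  |  →45  ↓5

dataflow = RS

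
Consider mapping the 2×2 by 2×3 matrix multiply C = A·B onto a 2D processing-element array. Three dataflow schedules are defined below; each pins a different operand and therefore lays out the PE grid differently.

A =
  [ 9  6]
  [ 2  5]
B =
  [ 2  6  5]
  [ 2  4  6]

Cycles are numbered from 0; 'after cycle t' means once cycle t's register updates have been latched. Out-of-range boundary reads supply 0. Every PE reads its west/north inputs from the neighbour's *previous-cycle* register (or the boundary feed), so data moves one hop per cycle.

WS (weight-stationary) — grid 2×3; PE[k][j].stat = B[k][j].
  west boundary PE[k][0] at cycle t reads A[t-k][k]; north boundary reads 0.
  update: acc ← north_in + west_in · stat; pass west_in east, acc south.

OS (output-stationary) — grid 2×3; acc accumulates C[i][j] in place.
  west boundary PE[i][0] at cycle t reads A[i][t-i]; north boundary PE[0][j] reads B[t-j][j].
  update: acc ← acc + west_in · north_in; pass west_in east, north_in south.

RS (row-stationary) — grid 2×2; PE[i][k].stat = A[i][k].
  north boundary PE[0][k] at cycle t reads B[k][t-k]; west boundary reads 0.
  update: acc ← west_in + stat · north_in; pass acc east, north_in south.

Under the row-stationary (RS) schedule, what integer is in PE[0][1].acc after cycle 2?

Tracing RS — 2×2 array, target PE[0][1]:
  @0  [0,0]  acc 18  |  →18  ↓2
  @0  [0,1]  acc 0  |  →0  ↓0
  @1  [0,0]  acc 54  |  →54  ↓6
  @1  [0,1]  acc 30  |  →30  ↓2
  @2  [0,0]  acc 45  |  →45  ↓5
  @2  [0,1]  acc 78  |  →78  ↓4

PE[0][1].acc = 78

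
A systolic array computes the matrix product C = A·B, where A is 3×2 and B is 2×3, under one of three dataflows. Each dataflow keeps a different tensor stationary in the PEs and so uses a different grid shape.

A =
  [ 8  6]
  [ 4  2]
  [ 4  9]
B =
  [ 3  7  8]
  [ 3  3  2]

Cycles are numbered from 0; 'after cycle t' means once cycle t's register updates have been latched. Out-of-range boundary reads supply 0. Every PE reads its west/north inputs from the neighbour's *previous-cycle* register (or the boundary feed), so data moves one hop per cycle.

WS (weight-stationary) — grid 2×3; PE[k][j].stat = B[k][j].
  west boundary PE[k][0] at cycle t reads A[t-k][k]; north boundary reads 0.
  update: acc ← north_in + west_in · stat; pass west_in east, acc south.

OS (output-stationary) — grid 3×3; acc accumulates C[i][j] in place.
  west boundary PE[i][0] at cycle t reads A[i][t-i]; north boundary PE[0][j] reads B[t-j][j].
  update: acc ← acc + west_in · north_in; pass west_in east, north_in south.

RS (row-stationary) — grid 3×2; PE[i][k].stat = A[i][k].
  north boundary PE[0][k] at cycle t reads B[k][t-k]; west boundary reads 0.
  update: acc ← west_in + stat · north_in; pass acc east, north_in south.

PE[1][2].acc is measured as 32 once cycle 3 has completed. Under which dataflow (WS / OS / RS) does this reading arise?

WS (2×3 grid), PE[1][2]:
  0: (1,2).acc=0  regs=<0,0>
  1: (1,2).acc=0  regs=<0,0>
  2: (1,2).acc=0  regs=<0,0>
  3: (1,2).acc=76  regs=<6,76>
OS (3×3 grid), PE[1][2]:
  0: (1,2).acc=0  regs=<0,0>
  1: (1,2).acc=0  regs=<0,0>
  2: (1,2).acc=0  regs=<0,0>
  3: (1,2).acc=32  regs=<4,8>
RS: PE[1][2] is outside its 3×2 grid.

dataflow = OS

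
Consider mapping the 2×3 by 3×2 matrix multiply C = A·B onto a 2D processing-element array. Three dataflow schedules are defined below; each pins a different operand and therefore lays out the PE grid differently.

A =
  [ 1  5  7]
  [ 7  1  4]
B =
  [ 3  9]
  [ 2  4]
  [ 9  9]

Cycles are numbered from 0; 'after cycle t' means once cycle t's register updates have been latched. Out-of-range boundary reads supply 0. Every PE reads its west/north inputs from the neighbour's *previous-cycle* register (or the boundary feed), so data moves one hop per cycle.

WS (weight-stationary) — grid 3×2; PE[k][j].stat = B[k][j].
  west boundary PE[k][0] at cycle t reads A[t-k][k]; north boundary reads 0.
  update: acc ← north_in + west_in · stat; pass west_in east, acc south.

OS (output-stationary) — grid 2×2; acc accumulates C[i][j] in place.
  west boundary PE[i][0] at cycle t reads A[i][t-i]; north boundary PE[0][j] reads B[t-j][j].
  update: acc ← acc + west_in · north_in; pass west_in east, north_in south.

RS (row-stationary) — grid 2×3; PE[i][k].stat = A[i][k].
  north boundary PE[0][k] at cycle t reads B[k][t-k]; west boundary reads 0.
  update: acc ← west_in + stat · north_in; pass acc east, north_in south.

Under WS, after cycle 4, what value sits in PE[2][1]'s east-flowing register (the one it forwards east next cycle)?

register = 4

WS 3×2: PE[2][1] cycle-by-cycle (with neighbour feeds):
  after 0 — PE[1][1] acc=0, pass-E 0, pass-S 0
  after 0 — PE[2][0] acc=0, pass-E 0, pass-S 0
  after 0 — PE[2][1] acc=0, pass-E 0, pass-S 0
  after 1 — PE[1][1] acc=0, pass-E 0, pass-S 0
  after 1 — PE[2][0] acc=0, pass-E 0, pass-S 0
  after 1 — PE[2][1] acc=0, pass-E 0, pass-S 0
  after 2 — PE[1][1] acc=29, pass-E 5, pass-S 29
  after 2 — PE[2][0] acc=76, pass-E 7, pass-S 76
  after 2 — PE[2][1] acc=0, pass-E 0, pass-S 0
  after 3 — PE[1][1] acc=67, pass-E 1, pass-S 67
  after 3 — PE[2][0] acc=59, pass-E 4, pass-S 59
  after 3 — PE[2][1] acc=92, pass-E 7, pass-S 92
  after 4 — PE[1][1] acc=0, pass-E 0, pass-S 0
  after 4 — PE[2][0] acc=0, pass-E 0, pass-S 0
  after 4 — PE[2][1] acc=103, pass-E 4, pass-S 103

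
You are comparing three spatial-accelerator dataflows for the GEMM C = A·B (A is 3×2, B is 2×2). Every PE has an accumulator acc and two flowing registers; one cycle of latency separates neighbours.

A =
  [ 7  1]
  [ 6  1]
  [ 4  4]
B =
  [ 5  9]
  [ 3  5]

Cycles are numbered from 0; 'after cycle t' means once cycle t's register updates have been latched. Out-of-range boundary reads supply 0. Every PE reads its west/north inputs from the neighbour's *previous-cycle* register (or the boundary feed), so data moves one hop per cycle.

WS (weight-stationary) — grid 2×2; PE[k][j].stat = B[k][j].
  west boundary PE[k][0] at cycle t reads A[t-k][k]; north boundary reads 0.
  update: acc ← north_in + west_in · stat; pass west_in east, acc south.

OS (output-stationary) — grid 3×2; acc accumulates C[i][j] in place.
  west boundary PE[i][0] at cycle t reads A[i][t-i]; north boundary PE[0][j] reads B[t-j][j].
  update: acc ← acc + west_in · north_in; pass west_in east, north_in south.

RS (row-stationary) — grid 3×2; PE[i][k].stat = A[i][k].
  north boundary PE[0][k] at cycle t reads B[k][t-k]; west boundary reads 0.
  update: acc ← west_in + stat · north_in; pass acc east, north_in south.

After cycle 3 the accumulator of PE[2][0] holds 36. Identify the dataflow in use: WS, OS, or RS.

— WS: 2×2 array has no PE[2][0].
OS [3×2] PE[2][0] across cycles:
  after 0 — PE[2][0] acc=0, pass-E 0, pass-S 0
  after 1 — PE[2][0] acc=0, pass-E 0, pass-S 0
  after 2 — PE[2][0] acc=20, pass-E 4, pass-S 5
  after 3 — PE[2][0] acc=32, pass-E 4, pass-S 3
RS [3×2] PE[2][0] across cycles:
  after 0 — PE[2][0] acc=0, pass-E 0, pass-S 0
  after 1 — PE[2][0] acc=0, pass-E 0, pass-S 0
  after 2 — PE[2][0] acc=20, pass-E 20, pass-S 5
  after 3 — PE[2][0] acc=36, pass-E 36, pass-S 9

dataflow = RS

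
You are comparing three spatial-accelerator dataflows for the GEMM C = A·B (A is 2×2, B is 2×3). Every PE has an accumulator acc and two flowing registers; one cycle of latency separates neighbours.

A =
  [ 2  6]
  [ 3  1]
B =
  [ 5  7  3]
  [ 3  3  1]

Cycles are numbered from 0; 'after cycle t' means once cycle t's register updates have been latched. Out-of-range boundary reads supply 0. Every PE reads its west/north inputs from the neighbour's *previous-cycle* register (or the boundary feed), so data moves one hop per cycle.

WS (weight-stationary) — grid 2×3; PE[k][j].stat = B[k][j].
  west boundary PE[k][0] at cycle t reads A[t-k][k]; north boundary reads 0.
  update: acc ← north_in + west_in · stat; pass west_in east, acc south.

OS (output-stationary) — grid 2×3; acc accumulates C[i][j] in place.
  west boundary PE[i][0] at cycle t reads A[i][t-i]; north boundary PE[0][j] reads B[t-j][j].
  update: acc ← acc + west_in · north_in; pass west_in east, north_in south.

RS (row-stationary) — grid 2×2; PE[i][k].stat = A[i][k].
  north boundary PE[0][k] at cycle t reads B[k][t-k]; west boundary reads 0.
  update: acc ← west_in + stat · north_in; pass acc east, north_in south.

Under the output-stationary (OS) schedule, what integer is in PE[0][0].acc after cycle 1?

OS 2×3: PE[0][0] cycle-by-cycle (with neighbour feeds):
  step 0 · PE0,0: acc=10; fwd→2 fwd↓5
  step 1 · PE0,0: acc=28; fwd→6 fwd↓3

PE[0][0].acc = 28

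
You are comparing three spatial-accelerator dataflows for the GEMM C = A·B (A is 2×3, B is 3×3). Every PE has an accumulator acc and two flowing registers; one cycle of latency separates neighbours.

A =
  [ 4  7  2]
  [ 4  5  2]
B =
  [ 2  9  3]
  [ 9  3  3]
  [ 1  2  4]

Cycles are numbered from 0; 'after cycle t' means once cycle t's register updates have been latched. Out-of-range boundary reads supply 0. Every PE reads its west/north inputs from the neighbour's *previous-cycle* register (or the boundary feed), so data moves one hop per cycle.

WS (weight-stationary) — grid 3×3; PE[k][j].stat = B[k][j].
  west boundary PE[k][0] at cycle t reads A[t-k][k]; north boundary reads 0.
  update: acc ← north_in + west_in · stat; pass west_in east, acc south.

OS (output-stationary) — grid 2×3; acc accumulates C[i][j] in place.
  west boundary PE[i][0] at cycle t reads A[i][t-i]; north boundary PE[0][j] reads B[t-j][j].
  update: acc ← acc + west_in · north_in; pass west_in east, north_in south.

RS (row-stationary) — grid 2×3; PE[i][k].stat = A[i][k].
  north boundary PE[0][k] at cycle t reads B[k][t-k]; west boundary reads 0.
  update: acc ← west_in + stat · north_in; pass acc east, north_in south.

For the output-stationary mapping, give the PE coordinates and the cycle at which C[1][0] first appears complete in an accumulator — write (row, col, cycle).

(row, col, cycle) = (1, 0, 3)

OS — PE[1][0] is where C[1][0] collects:
  cycle 0: PE[1][0] → acc 0, east 0, south 0
  cycle 1: PE[1][0] → acc 8, east 4, south 2
  cycle 2: PE[1][0] → acc 53, east 5, south 9
  cycle 3: PE[1][0] → acc 55, east 2, south 1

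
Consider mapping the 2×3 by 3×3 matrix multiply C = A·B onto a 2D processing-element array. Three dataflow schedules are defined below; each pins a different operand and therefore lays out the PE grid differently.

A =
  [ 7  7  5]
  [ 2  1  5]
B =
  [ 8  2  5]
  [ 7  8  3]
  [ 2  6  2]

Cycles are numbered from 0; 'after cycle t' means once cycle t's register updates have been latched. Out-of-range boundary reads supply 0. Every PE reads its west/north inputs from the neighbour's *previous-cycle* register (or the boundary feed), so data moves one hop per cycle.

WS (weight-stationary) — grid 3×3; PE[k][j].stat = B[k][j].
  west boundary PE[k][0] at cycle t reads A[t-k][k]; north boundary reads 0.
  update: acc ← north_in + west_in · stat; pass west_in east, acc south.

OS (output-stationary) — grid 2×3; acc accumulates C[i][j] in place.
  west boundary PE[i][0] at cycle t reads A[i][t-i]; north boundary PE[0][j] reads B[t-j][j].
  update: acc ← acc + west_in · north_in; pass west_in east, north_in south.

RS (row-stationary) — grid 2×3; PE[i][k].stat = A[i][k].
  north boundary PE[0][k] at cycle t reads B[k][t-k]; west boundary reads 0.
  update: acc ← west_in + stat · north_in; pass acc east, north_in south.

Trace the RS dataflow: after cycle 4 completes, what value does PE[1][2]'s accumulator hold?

PE[1][2].acc = 42

RS 2×3: PE[1][2] cycle-by-cycle (with neighbour feeds):
  c0 r0c2: 0 / 0 / 0
  c0 r1c1: 0 / 0 / 0
  c0 r1c2: 0 / 0 / 0
  c1 r0c2: 0 / 0 / 0
  c1 r1c1: 0 / 0 / 0
  c1 r1c2: 0 / 0 / 0
  c2 r0c2: 115 / 115 / 2
  c2 r1c1: 23 / 23 / 7
  c2 r1c2: 0 / 0 / 0
  c3 r0c2: 100 / 100 / 6
  c3 r1c1: 12 / 12 / 8
  c3 r1c2: 33 / 33 / 2
  c4 r0c2: 66 / 66 / 2
  c4 r1c1: 13 / 13 / 3
  c4 r1c2: 42 / 42 / 6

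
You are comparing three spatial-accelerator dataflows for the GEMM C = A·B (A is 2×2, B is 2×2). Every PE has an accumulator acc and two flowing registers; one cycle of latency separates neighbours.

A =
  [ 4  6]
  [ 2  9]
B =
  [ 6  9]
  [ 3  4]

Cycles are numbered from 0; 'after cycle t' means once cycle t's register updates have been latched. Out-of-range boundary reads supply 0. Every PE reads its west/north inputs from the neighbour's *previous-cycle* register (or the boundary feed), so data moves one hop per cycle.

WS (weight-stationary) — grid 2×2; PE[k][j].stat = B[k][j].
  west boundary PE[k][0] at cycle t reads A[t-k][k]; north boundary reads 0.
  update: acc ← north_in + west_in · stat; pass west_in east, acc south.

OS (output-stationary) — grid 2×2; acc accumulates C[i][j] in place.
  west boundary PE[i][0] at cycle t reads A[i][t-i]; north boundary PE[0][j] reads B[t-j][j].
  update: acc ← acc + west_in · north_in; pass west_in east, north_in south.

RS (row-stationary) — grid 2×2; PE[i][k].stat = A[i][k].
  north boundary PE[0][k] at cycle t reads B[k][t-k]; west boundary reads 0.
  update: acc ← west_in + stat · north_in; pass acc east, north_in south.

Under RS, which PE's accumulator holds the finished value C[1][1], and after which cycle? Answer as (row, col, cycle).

Under RS, C[1][1] lands at PE[1][1]:
  t=0 PE[1][1]: acc=0 h=0 v=0
  t=1 PE[1][1]: acc=0 h=0 v=0
  t=2 PE[1][1]: acc=39 h=39 v=3
  t=3 PE[1][1]: acc=54 h=54 v=4

(row, col, cycle) = (1, 1, 3)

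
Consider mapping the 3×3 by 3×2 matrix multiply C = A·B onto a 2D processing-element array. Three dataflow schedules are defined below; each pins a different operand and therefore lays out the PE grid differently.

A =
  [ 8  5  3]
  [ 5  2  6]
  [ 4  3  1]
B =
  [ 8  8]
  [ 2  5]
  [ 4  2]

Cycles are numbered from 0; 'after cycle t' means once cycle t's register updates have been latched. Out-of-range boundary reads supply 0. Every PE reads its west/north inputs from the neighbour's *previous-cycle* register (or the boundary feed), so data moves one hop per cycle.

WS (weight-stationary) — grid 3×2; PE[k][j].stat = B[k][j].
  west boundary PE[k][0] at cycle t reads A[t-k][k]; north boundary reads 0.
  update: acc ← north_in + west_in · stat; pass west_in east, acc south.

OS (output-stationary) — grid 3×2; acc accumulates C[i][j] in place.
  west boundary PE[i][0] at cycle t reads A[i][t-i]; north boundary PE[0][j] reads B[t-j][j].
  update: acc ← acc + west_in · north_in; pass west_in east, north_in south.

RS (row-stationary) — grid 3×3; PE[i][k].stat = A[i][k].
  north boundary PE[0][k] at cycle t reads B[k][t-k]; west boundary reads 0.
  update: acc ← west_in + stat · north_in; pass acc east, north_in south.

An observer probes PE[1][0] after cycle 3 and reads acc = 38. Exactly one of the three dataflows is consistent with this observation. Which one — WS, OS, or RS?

— WS: 3×2; PE[1][0] trace:
  [0] (1,0) acc=0 (h:0 v:0)
  [1] (1,0) acc=74 (h:5 v:74)
  [2] (1,0) acc=44 (h:2 v:44)
  [3] (1,0) acc=38 (h:3 v:38)
— OS: 3×2; PE[1][0] trace:
  [0] (1,0) acc=0 (h:0 v:0)
  [1] (1,0) acc=40 (h:5 v:8)
  [2] (1,0) acc=44 (h:2 v:2)
  [3] (1,0) acc=68 (h:6 v:4)
— RS: 3×3; PE[1][0] trace:
  [0] (1,0) acc=0 (h:0 v:0)
  [1] (1,0) acc=40 (h:40 v:8)
  [2] (1,0) acc=40 (h:40 v:8)
  [3] (1,0) acc=0 (h:0 v:0)

dataflow = WS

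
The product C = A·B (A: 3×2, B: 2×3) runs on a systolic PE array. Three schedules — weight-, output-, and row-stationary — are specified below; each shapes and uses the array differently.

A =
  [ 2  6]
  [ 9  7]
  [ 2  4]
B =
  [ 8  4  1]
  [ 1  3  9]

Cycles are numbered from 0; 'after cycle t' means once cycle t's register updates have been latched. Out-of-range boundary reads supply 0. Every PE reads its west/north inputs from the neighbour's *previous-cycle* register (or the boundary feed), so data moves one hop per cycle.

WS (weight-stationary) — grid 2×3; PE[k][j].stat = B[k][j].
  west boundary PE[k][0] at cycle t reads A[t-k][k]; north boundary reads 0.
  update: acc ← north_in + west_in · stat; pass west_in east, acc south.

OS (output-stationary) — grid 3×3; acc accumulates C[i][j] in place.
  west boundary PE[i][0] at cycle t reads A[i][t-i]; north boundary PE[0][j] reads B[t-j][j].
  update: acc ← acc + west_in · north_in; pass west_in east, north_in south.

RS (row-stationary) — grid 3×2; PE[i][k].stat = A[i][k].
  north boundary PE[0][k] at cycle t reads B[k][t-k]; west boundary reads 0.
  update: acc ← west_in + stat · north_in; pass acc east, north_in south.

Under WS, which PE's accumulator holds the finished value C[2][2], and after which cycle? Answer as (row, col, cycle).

(row, col, cycle) = (1, 2, 5)

WS: C[2][2] accumulates in PE[1][2]:
  [0] (1,2) acc=0 (h:0 v:0)
  [1] (1,2) acc=0 (h:0 v:0)
  [2] (1,2) acc=0 (h:0 v:0)
  [3] (1,2) acc=56 (h:6 v:56)
  [4] (1,2) acc=72 (h:7 v:72)
  [5] (1,2) acc=38 (h:4 v:38)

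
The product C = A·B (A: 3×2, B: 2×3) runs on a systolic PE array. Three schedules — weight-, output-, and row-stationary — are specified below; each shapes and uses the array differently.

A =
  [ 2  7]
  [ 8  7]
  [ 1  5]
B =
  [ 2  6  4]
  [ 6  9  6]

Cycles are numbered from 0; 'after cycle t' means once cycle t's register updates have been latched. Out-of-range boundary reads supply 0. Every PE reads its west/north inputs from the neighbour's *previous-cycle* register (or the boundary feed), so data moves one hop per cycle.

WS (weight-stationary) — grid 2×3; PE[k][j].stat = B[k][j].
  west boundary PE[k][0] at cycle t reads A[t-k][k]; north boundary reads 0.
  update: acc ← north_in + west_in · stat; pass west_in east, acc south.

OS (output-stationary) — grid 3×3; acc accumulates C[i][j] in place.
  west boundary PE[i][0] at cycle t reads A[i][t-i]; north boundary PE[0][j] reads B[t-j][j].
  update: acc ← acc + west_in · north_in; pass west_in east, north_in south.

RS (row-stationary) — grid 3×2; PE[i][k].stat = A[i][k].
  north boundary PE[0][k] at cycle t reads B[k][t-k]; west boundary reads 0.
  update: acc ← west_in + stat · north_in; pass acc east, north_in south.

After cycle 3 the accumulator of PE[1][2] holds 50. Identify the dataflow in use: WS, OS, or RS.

WS (2×3 grid), PE[1][2]:
  c0 r1c2: 0 / 0 / 0
  c1 r1c2: 0 / 0 / 0
  c2 r1c2: 0 / 0 / 0
  c3 r1c2: 50 / 7 / 50
OS (3×3 grid), PE[1][2]:
  c0 r1c2: 0 / 0 / 0
  c1 r1c2: 0 / 0 / 0
  c2 r1c2: 0 / 0 / 0
  c3 r1c2: 32 / 8 / 4
— RS: 3×2 array has no PE[1][2].

dataflow = WS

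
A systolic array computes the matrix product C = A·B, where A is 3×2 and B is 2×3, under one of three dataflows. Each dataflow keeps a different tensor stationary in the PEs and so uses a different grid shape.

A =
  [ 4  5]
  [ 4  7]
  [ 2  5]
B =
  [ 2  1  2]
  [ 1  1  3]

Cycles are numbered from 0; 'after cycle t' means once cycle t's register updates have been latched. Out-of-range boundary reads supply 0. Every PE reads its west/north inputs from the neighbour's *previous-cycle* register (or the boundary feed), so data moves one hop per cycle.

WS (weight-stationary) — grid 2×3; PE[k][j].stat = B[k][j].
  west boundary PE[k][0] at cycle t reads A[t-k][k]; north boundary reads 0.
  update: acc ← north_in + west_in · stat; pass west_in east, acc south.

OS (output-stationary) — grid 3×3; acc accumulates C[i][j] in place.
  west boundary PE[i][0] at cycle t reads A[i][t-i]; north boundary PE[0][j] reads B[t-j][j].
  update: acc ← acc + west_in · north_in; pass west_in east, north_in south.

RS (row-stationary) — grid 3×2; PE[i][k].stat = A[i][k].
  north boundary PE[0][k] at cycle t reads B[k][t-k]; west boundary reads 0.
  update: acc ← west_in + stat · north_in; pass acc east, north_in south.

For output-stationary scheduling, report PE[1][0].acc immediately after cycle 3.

OS on a 3×3 grid — tracing PE[1][0] and its feeders:
  cycle 0: PE[0][0] → acc 8, east 4, south 2
  cycle 0: PE[1][0] → acc 0, east 0, south 0
  cycle 1: PE[0][0] → acc 13, east 5, south 1
  cycle 1: PE[1][0] → acc 8, east 4, south 2
  cycle 2: PE[0][0] → acc 13, east 0, south 0
  cycle 2: PE[1][0] → acc 15, east 7, south 1
  cycle 3: PE[0][0] → acc 13, east 0, south 0
  cycle 3: PE[1][0] → acc 15, east 0, south 0

PE[1][0].acc = 15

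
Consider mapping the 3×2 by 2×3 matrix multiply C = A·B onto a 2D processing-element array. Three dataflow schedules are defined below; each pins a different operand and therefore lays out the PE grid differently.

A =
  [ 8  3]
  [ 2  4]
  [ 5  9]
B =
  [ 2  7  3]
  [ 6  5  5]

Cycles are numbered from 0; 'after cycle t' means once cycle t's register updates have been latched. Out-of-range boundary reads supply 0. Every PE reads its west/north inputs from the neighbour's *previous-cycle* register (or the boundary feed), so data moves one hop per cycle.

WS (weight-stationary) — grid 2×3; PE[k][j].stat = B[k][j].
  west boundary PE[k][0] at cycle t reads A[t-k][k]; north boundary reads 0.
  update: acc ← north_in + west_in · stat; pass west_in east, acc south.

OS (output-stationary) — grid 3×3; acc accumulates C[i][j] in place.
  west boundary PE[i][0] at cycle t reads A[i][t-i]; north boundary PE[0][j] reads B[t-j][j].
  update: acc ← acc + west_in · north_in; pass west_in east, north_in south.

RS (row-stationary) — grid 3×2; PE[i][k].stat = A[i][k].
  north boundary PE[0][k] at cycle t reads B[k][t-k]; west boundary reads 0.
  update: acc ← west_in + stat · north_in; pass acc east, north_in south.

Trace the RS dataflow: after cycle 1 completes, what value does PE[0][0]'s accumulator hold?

RS (3×2). Following PE[0][0] plus its west/north inputs:
  [0] (0,0) acc=16 (h:16 v:2)
  [1] (0,0) acc=56 (h:56 v:7)

PE[0][0].acc = 56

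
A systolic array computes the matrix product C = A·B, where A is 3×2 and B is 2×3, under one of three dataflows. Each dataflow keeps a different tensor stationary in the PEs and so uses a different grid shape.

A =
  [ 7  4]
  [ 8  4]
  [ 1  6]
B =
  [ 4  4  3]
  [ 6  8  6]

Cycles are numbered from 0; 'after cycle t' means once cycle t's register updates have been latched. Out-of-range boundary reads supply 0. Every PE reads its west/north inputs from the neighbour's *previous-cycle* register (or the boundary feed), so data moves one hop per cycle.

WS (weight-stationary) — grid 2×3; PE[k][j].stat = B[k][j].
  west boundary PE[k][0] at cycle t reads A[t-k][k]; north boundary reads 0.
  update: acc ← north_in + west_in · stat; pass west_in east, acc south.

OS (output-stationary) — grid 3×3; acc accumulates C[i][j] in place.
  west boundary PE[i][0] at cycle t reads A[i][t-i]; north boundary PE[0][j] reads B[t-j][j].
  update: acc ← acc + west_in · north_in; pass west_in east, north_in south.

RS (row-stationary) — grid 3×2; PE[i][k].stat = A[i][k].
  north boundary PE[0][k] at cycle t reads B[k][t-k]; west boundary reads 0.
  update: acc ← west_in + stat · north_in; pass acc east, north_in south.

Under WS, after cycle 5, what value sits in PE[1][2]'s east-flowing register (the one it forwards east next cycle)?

register = 6

Tracing WS — 2×3 array, target PE[1][2]:
  cycle 0: PE[0][2] → acc 0, east 0, south 0
  cycle 0: PE[1][1] → acc 0, east 0, south 0
  cycle 0: PE[1][2] → acc 0, east 0, south 0
  cycle 1: PE[0][2] → acc 0, east 0, south 0
  cycle 1: PE[1][1] → acc 0, east 0, south 0
  cycle 1: PE[1][2] → acc 0, east 0, south 0
  cycle 2: PE[0][2] → acc 21, east 7, south 21
  cycle 2: PE[1][1] → acc 60, east 4, south 60
  cycle 2: PE[1][2] → acc 0, east 0, south 0
  cycle 3: PE[0][2] → acc 24, east 8, south 24
  cycle 3: PE[1][1] → acc 64, east 4, south 64
  cycle 3: PE[1][2] → acc 45, east 4, south 45
  cycle 4: PE[0][2] → acc 3, east 1, south 3
  cycle 4: PE[1][1] → acc 52, east 6, south 52
  cycle 4: PE[1][2] → acc 48, east 4, south 48
  cycle 5: PE[0][2] → acc 0, east 0, south 0
  cycle 5: PE[1][1] → acc 0, east 0, south 0
  cycle 5: PE[1][2] → acc 39, east 6, south 39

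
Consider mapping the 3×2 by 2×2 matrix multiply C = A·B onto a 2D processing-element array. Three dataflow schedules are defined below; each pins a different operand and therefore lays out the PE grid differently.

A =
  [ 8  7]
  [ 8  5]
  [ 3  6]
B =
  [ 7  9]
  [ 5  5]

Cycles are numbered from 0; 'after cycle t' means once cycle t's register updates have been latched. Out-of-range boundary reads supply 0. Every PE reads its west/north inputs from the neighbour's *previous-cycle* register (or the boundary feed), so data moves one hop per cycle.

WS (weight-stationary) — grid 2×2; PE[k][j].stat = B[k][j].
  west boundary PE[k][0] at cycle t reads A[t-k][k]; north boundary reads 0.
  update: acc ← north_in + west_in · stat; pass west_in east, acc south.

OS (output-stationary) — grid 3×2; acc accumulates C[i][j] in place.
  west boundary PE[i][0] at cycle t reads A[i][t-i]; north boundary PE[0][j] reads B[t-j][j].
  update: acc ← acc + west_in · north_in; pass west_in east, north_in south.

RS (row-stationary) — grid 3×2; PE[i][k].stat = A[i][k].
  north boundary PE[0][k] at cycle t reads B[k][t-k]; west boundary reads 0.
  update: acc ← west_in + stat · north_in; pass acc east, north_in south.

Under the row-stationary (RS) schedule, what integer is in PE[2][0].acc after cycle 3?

PE[2][0].acc = 27

RS on a 3×2 grid — tracing PE[2][0] and its feeders:
  c0 r1c0: 0 / 0 / 0
  c0 r2c0: 0 / 0 / 0
  c1 r1c0: 56 / 56 / 7
  c1 r2c0: 0 / 0 / 0
  c2 r1c0: 72 / 72 / 9
  c2 r2c0: 21 / 21 / 7
  c3 r1c0: 0 / 0 / 0
  c3 r2c0: 27 / 27 / 9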